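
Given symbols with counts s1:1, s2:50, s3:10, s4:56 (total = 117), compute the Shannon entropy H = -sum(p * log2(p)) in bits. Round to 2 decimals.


Computing entropy H = -sum(p_i * log2(p_i)):
  s1: p = 1/117 = 0.0085, -p*log2(p) = 0.0587
  s2: p = 50/117 = 0.4274, -p*log2(p) = 0.5241
  s3: p = 10/117 = 0.0855, -p*log2(p) = 0.3033
  s4: p = 56/117 = 0.4786, -p*log2(p) = 0.5088
H = sum of terms = 1.3949
Rounded to 2 decimals: 1.39

1.39


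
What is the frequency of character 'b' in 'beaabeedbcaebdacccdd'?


Scanning 'beaabeedbcaebdacccdd' for 'b':
  Position 0: 'b' -> MATCH (count: 1)
  Position 4: 'b' -> MATCH (count: 2)
  Position 8: 'b' -> MATCH (count: 3)
  Position 12: 'b' -> MATCH (count: 4)
Total occurrences of 'b': 4

4


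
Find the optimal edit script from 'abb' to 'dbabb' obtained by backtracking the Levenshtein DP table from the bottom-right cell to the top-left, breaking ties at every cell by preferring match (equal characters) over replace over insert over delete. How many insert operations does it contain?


Edit distance = 2. Backtracking from cell (3, 5) with preference match > replace > insert > delete,
then listing the resulting alignment 'abb' -> 'dbabb' left to right:
  Step 1: insert 'd' [insertion #1]
  Step 2: insert 'b' [insertion #2]
  Step 3: keep 'a'
  Step 4: keep 'b'
  Step 5: keep 'b'
Total insertions: 2

2


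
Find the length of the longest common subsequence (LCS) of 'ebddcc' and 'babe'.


DP table for LCS of 'ebddcc' and 'babe':
       b  a  b  e
    0  0  0  0  0
  e 0  0  0  0  1
  b 0  1  1  1  1
  d 0  1  1  1  1
  d 0  1  1  1  1
  c 0  1  1  1  1
  c 0  1  1  1  1
LCS: 'e'
LCS length = 1

1


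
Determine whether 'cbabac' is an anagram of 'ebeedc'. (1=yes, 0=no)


Sort characters of 'cbabac': 'aabbcc'
Sort characters of 'ebeedc': 'bcdeee'
Sorted forms differ -> they are NOT anagrams
Result: 0

0


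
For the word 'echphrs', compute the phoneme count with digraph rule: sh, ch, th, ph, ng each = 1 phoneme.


Parsing 'echphrs' greedily, digraphs first:
  'e' -> vowel phoneme (phonemes so far: 1)
  'ch' -> digraph (1 consonant phoneme) (phonemes so far: 2)
  'ph' -> digraph (1 consonant phoneme) (phonemes so far: 3)
  'r' -> consonant phoneme (phonemes so far: 4)
  's' -> consonant phoneme (phonemes so far: 5)
Total phonemes: 5

5


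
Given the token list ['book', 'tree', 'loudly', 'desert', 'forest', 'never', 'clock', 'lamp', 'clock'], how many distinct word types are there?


Listing all tokens and tracking unique types:
  Token 1: 'book' -> NEW (unique so far: 1)
  Token 2: 'tree' -> NEW (unique so far: 2)
  Token 3: 'loudly' -> NEW (unique so far: 3)
  Token 4: 'desert' -> NEW (unique so far: 4)
  Token 5: 'forest' -> NEW (unique so far: 5)
  Token 6: 'never' -> NEW (unique so far: 6)
  Token 7: 'clock' -> NEW (unique so far: 7)
  Token 8: 'lamp' -> NEW (unique so far: 8)
  Token 9: 'clock' -> duplicate (unique so far: 8)
Unique types: ('book', 'clock', 'desert', 'forest', 'lamp', 'loudly', 'never', 'tree')
Vocabulary size: 8

8


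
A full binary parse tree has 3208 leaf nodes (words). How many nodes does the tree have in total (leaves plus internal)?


Leaf nodes (terminals): 3208
Internal nodes = n - 1 = 3208 - 1 = 3207
Total = leaves + internal = 3208 + 3207 = 6415

6415


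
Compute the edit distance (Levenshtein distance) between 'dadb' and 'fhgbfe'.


Building DP table for s1='dadb' (len 4) and s2='fhgbfe' (len 6):
       f  h  g  b  f  e
    0  1  2  3  4  5  6
  d 1  1  2  3  4  5  6
  a 2  2  2  3  4  5  6
  d 3  3  3  3  4  5  6
  b 4  4  4  4  3  4  5
Edit distance = dp[4][6] = 5

5


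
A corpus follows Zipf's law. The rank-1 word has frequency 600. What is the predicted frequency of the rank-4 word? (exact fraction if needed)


Zipf's law: freq(rank) = f1 / rank
f1 = 600, rank = 4
freq = 600 / 4
= 150

150


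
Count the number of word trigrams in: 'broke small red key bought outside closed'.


Word trigrams from [7] words:
  Trigram 1: (broke small red)
  Trigram 2: (small red key)
  Trigram 3: (red key bought)
  Trigram 4: (key bought outside)
  Trigram 5: (bought outside closed)
Total word trigrams: 7 - 2 = 5

5


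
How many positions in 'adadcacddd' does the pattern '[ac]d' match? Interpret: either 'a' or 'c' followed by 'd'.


Pattern: [ac]d means either 'a' or 'c' followed by 'd'.
Scanning 'adadcacddd' position-by-position:
  Pos 0: window 'ad' -> MATCH
  Pos 1: window 'da' -> no
  Pos 2: window 'ad' -> MATCH
  Pos 3: window 'dc' -> no
  Pos 4: window 'ca' -> no
  Pos 5: window 'ac' -> no
  Pos 6: window 'cd' -> MATCH
  Pos 7: window 'dd' -> no
  Pos 8: window 'dd' -> no
  Pos 9: window 'd' -> no
Total matches: 3

3


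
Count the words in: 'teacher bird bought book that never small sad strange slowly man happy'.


Counting words by splitting on spaces:
  Word 1: 'teacher'
  Word 2: 'bird'
  Word 3: 'bought'
  Word 4: 'book'
  Word 5: 'that'
  Word 6: 'never'
  Word 7: 'small'
  Word 8: 'sad'
  Word 9: 'strange'
  Word 10: 'slowly'
  Word 11: 'man'
  Word 12: 'happy'
Total words: 12

12


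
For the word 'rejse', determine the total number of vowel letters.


Scanning each character of 'rejse':
  Position 1: 'r' -> consonant (running count: 0)
  Position 2: 'e' -> vowel (running count: 1)
  Position 3: 'j' -> consonant (running count: 1)
  Position 4: 's' -> consonant (running count: 1)
  Position 5: 'e' -> vowel (running count: 2)
Total vowels: 2

2


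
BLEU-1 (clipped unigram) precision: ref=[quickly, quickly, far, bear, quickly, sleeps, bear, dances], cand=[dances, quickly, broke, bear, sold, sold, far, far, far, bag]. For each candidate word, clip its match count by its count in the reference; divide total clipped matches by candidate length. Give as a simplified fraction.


Reference word counts: {'bear': 2, 'dances': 1, 'far': 1, 'quickly': 3, 'sleeps': 1}
Checking each candidate word (with clipping):
  'dances' -> in reference (ref count 1, used 1/1) -> match (matches: 1)
  'quickly' -> in reference (ref count 3, used 1/3) -> match (matches: 2)
  'broke' -> not in reference -> no match (matches: 2)
  'bear' -> in reference (ref count 2, used 1/2) -> match (matches: 3)
  'sold' -> not in reference -> no match (matches: 3)
  'sold' -> not in reference -> no match (matches: 3)
  'far' -> in reference (ref count 1, used 1/1) -> match (matches: 4)
  'far' -> ref count 1 already used up (1/1) -> clipped, no match (matches: 4)
  'far' -> ref count 1 already used up (1/1) -> clipped, no match (matches: 4)
  'bag' -> not in reference -> no match (matches: 4)
Clipped matches: 4, Candidate length: 10
Precision = 4/10 = 2/5

2/5


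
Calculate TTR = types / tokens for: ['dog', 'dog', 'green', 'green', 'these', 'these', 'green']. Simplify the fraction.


Tokens: 7
Unique types: ('dog', 'green', 'these') = 3
TTR = 3/7
Already in lowest terms.

3/7


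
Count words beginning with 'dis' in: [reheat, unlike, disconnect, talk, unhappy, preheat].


Checking each word for prefix 'dis':
  'reheat' -> no (count: 0)
  'unlike' -> no (count: 0)
  'disconnect' -> YES, starts with 'dis' (count: 1)
  'talk' -> no (count: 1)
  'unhappy' -> no (count: 1)
  'preheat' -> no (count: 1)
Total with prefix 'dis': 1

1


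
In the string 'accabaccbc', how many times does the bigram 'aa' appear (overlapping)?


Scanning 'accabaccbc' for bigram 'aa':
  Position 0: 'ac' -> no
  Position 1: 'cc' -> no
  Position 2: 'ca' -> no
  Position 3: 'ab' -> no
  Position 4: 'ba' -> no
  Position 5: 'ac' -> no
  Position 6: 'cc' -> no
  Position 7: 'cb' -> no
  Position 8: 'bc' -> no
Total matches: 0

0


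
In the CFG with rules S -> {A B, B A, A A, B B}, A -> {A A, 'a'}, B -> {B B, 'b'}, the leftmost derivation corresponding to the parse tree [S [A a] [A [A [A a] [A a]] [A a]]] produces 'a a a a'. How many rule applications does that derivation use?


Every bracketed nonterminal node [X ...] in the tree is produced by exactly one rule application.
Reading the tree off as a leftmost derivation:
  Step 1: S  =>  A A   (applied S -> A A)
  Step 2: A A  =>  a A   (applied A -> a)
  Step 3: a A  =>  a A A   (applied A -> A A)
  Step 4: a A A  =>  a A A A   (applied A -> A A)
  Step 5: a A A A  =>  a a A A   (applied A -> a)
  Step 6: a a A A  =>  a a a A   (applied A -> a)
  Step 7: a a a A  =>  a a a a   (applied A -> a)
Final yield: a a a a
Total rewrite steps: 7

7


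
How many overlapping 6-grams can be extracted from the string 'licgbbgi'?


String 'licgbbgi' has length L = 8.
Number of overlapping n-grams = L - n + 1
Substituting: 8 - 6 + 1 = 3

3


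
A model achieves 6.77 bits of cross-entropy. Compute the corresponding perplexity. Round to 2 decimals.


Perplexity formula: PP = 2^H
H = 6.77
PP = 2^6.77
Decompose: 2^6.77 = 2^6 * 2^0.77
2^6 = 64, 2^0.77 ~ 1.7052698
PP ~ 64 * 1.7052698 = 109.1372672
Rounded to 2 decimals: 109.14

109.14


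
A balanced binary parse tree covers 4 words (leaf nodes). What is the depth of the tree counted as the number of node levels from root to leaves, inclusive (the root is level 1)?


In a balanced binary tree with n leaves the deepest leaf is ceil(log2(n)) edges below the root,
so counting node levels inclusive of root and leaves gives ceil(log2(n)) + 1 levels.
log2(4) = 2.0000
ceil(2.0000) = 2
levels = 2 + 1 = 3

3


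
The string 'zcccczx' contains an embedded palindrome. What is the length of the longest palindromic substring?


Scanning 'zcccczx' for palindromic substrings.
Substring at positions 0-5: 'zccccz'.
Check: reverse('zccccz') = 'zccccz' -> palindrome confirmed.
Neighbouring characters ('-' / 'x') break symmetry, so it cannot extend further.
No longer palindromic substring exists; longest length = 6

6


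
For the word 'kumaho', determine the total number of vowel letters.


Scanning each character of 'kumaho':
  Position 1: 'k' -> consonant (running count: 0)
  Position 2: 'u' -> vowel (running count: 1)
  Position 3: 'm' -> consonant (running count: 1)
  Position 4: 'a' -> vowel (running count: 2)
  Position 5: 'h' -> consonant (running count: 2)
  Position 6: 'o' -> vowel (running count: 3)
Total vowels: 3

3


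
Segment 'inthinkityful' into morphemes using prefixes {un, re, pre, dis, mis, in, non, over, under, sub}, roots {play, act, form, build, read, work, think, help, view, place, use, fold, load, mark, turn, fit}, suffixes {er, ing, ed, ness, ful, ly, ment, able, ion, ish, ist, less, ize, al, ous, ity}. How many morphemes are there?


Segmenting 'inthinkityful' against the inventory:
  'in' -> prefix (morpheme 1)
  'think' -> root (morpheme 2)
  'ity' -> suffix (morpheme 3)
  'ful' -> suffix (morpheme 4)
Total morphemes: 4

4


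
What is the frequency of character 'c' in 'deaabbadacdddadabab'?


Scanning 'deaabbadacdddadabab' for 'c':
  Position 9: 'c' -> MATCH (count: 1)
Total occurrences of 'c': 1

1


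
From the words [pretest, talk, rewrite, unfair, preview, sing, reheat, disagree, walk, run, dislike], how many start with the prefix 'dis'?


Checking each word for prefix 'dis':
  'pretest' -> no (count: 0)
  'talk' -> no (count: 0)
  'rewrite' -> no (count: 0)
  'unfair' -> no (count: 0)
  'preview' -> no (count: 0)
  'sing' -> no (count: 0)
  'reheat' -> no (count: 0)
  'disagree' -> YES, starts with 'dis' (count: 1)
  'walk' -> no (count: 1)
  'run' -> no (count: 1)
  'dislike' -> YES, starts with 'dis' (count: 2)
Total with prefix 'dis': 2

2


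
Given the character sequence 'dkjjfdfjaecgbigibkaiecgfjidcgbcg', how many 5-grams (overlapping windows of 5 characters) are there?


String 'dkjjfdfjaecgbigibkaiecgfjidcgbcg' has length L = 32.
Number of overlapping n-grams = L - n + 1
Substituting: 32 - 5 + 1 = 28

28


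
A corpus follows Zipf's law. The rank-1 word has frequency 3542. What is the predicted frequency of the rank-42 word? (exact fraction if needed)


Zipf's law: freq(rank) = f1 / rank
f1 = 3542, rank = 42
freq = 3542 / 42
GCD(3542, 42) = 14
Simplified: 253/3

253/3


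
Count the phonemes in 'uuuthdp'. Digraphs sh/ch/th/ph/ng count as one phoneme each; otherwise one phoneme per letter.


Parsing 'uuuthdp' greedily, digraphs first:
  'u' -> vowel phoneme (phonemes so far: 1)
  'u' -> vowel phoneme (phonemes so far: 2)
  'u' -> vowel phoneme (phonemes so far: 3)
  'th' -> digraph (1 consonant phoneme) (phonemes so far: 4)
  'd' -> consonant phoneme (phonemes so far: 5)
  'p' -> consonant phoneme (phonemes so far: 6)
Total phonemes: 6

6


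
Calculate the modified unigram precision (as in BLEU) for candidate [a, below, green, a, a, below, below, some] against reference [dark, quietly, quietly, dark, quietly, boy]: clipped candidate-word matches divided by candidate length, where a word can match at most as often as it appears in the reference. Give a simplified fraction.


Reference word counts: {'boy': 1, 'dark': 2, 'quietly': 3}
Checking each candidate word (with clipping):
  'a' -> not in reference -> no match (matches: 0)
  'below' -> not in reference -> no match (matches: 0)
  'green' -> not in reference -> no match (matches: 0)
  'a' -> not in reference -> no match (matches: 0)
  'a' -> not in reference -> no match (matches: 0)
  'below' -> not in reference -> no match (matches: 0)
  'below' -> not in reference -> no match (matches: 0)
  'some' -> not in reference -> no match (matches: 0)
Clipped matches: 0, Candidate length: 8
Precision = 0/8 = 0

0


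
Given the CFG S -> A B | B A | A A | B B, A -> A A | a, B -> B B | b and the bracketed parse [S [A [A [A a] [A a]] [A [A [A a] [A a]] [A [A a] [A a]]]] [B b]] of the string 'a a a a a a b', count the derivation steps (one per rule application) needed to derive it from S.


Every bracketed nonterminal node [X ...] in the tree is produced by exactly one rule application.
Reading the tree off as a leftmost derivation:
  Step 1: S  =>  A B   (applied S -> A B)
  Step 2: A B  =>  A A B   (applied A -> A A)
  Step 3: A A B  =>  A A A B   (applied A -> A A)
  Step 4: A A A B  =>  a A A B   (applied A -> a)
  Step 5: a A A B  =>  a a A B   (applied A -> a)
  Step 6: a a A B  =>  a a A A B   (applied A -> A A)
  Step 7: a a A A B  =>  a a A A A B   (applied A -> A A)
  Step 8: a a A A A B  =>  a a a A A B   (applied A -> a)
  Step 9: a a a A A B  =>  a a a a A B   (applied A -> a)
  Step 10: a a a a A B  =>  a a a a A A B   (applied A -> A A)
  Step 11: a a a a A A B  =>  a a a a a A B   (applied A -> a)
  Step 12: a a a a a A B  =>  a a a a a a B   (applied A -> a)
  Step 13: a a a a a a B  =>  a a a a a a b   (applied B -> b)
Final yield: a a a a a a b
Total rewrite steps: 13

13


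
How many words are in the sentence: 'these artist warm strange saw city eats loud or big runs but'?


Counting words by splitting on spaces:
  Word 1: 'these'
  Word 2: 'artist'
  Word 3: 'warm'
  Word 4: 'strange'
  Word 5: 'saw'
  Word 6: 'city'
  Word 7: 'eats'
  Word 8: 'loud'
  Word 9: 'or'
  Word 10: 'big'
  Word 11: 'runs'
  Word 12: 'but'
Total words: 12

12


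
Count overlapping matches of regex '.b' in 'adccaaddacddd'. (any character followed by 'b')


Pattern: .b means any character followed by 'b'.
Scanning 'adccaaddacddd' position-by-position:
  Pos 0: window 'ad' -> no
  Pos 1: window 'dc' -> no
  Pos 2: window 'cc' -> no
  Pos 3: window 'ca' -> no
  Pos 4: window 'aa' -> no
  Pos 5: window 'ad' -> no
  Pos 6: window 'dd' -> no
  Pos 7: window 'da' -> no
  Pos 8: window 'ac' -> no
  Pos 9: window 'cd' -> no
  Pos 10: window 'dd' -> no
  Pos 11: window 'dd' -> no
  Pos 12: window 'd' -> no
Total matches: 0

0


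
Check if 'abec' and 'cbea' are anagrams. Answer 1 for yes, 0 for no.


Sort characters of 'abec': 'abce'
Sort characters of 'cbea': 'abce'
Sorted forms match -> they ARE anagrams
Result: 1

1


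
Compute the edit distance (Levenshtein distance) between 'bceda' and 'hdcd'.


Building DP table for s1='bceda' (len 5) and s2='hdcd' (len 4):
       h  d  c  d
    0  1  2  3  4
  b 1  1  2  3  4
  c 2  2  2  2  3
  e 3  3  3  3  3
  d 4  4  3  4  3
  a 5  5  4  4  4
Edit distance = dp[5][4] = 4

4


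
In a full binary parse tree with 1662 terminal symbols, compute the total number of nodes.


Leaf nodes (terminals): 1662
Internal nodes = n - 1 = 1662 - 1 = 1661
Total = leaves + internal = 1662 + 1661 = 3323

3323


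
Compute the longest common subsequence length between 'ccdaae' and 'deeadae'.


DP table for LCS of 'ccdaae' and 'deeadae':
       d  e  e  a  d  a  e
    0  0  0  0  0  0  0  0
  c 0  0  0  0  0  0  0  0
  c 0  0  0  0  0  0  0  0
  d 0  1  1  1  1  1  1  1
  a 0  1  1  1  2  2  2  2
  a 0  1  1  1  2  2  3  3
  e 0  1  2  2  2  2  3  4
LCS: 'daae'
LCS length = 4

4


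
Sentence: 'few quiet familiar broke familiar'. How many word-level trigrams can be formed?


Word trigrams from [5] words:
  Trigram 1: (few quiet familiar)
  Trigram 2: (quiet familiar broke)
  Trigram 3: (familiar broke familiar)
Total word trigrams: 5 - 2 = 3

3


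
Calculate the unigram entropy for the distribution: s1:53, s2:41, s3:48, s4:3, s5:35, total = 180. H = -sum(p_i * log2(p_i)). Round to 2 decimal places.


Computing entropy H = -sum(p_i * log2(p_i)):
  s1: p = 53/180 = 0.2944, -p*log2(p) = 0.5194
  s2: p = 41/180 = 0.2278, -p*log2(p) = 0.4861
  s3: p = 48/180 = 0.2667, -p*log2(p) = 0.5085
  s4: p = 3/180 = 0.0167, -p*log2(p) = 0.0984
  s5: p = 35/180 = 0.1944, -p*log2(p) = 0.4594
H = sum of terms = 2.0718
Rounded to 2 decimals: 2.07

2.07


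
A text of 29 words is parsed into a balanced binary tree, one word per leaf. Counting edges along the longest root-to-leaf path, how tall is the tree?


In a balanced binary tree with n leaves the deepest leaf is ceil(log2(n)) edges below the root.
log2(29) = 4.8580
ceil(4.8580) = 5
height (edges) = 5

5


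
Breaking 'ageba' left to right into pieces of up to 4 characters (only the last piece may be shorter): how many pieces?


'ageba' has 5 characters.
Chunking with max size 4:
  Chunk 1: 'ageb' (positions 0-3)
  Chunk 2: 'a' (positions 4-4)
Total chunks: ceil(5 / 4) = 2

2


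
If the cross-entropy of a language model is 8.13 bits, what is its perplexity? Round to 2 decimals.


Perplexity formula: PP = 2^H
H = 8.13
PP = 2^8.13
Decompose: 2^8.13 = 2^8 * 2^0.13
2^8 = 256, 2^0.13 ~ 1.0942937
PP ~ 256 * 1.0942937 = 280.1391872
Rounded to 2 decimals: 280.14

280.14


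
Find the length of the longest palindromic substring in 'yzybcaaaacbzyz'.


Scanning 'yzybcaaaacbzyz' for palindromic substrings.
Substring at positions 3-10: 'bcaaaacb'.
Check: reverse('bcaaaacb') = 'bcaaaacb' -> palindrome confirmed.
Neighbouring characters ('y' / 'z') break symmetry, so it cannot extend further.
No longer palindromic substring exists; longest length = 8

8


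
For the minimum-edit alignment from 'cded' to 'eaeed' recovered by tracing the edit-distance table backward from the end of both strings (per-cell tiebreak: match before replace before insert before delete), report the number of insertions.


Edit distance = 3. Backtracking from cell (4, 5) with preference match > replace > insert > delete,
then listing the resulting alignment 'cded' -> 'eaeed' left to right:
  Step 1: insert 'e' [insertion #1]
  Step 2: replace c->a
  Step 3: replace d->e
  Step 4: keep 'e'
  Step 5: keep 'd'
Total insertions: 1

1


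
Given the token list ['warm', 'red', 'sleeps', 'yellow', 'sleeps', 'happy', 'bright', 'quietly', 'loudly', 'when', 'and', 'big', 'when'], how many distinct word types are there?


Listing all tokens and tracking unique types:
  Token 1: 'warm' -> NEW (unique so far: 1)
  Token 2: 'red' -> NEW (unique so far: 2)
  Token 3: 'sleeps' -> NEW (unique so far: 3)
  Token 4: 'yellow' -> NEW (unique so far: 4)
  Token 5: 'sleeps' -> duplicate (unique so far: 4)
  Token 6: 'happy' -> NEW (unique so far: 5)
  Token 7: 'bright' -> NEW (unique so far: 6)
  Token 8: 'quietly' -> NEW (unique so far: 7)
  Token 9: 'loudly' -> NEW (unique so far: 8)
  Token 10: 'when' -> NEW (unique so far: 9)
  Token 11: 'and' -> NEW (unique so far: 10)
  Token 12: 'big' -> NEW (unique so far: 11)
  Token 13: 'when' -> duplicate (unique so far: 11)
Unique types: ('and', 'big', 'bright', 'happy', 'loudly', 'quietly', 'red', 'sleeps', 'warm', 'when', 'yellow')
Vocabulary size: 11

11


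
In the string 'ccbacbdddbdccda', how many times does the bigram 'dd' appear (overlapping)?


Scanning 'ccbacbdddbdccda' for bigram 'dd':
  Position 0: 'cc' -> no
  Position 1: 'cb' -> no
  Position 2: 'ba' -> no
  Position 3: 'ac' -> no
  Position 4: 'cb' -> no
  Position 5: 'bd' -> no
  Position 6: 'dd' -> MATCH
  Position 7: 'dd' -> MATCH
  Position 8: 'db' -> no
  Position 9: 'bd' -> no
  Position 10: 'dc' -> no
  Position 11: 'cc' -> no
  Position 12: 'cd' -> no
  Position 13: 'da' -> no
Total matches: 2

2


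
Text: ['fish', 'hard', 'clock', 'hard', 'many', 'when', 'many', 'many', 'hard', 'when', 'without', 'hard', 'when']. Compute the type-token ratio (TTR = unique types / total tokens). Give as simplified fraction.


Tokens: 13
Unique types: ('clock', 'fish', 'hard', 'many', 'when', 'without') = 6
TTR = 6/13
Already in lowest terms.

6/13


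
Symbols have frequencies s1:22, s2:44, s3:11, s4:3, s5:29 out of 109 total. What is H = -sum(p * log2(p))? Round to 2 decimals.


Computing entropy H = -sum(p_i * log2(p_i)):
  s1: p = 22/109 = 0.2018, -p*log2(p) = 0.4660
  s2: p = 44/109 = 0.4037, -p*log2(p) = 0.5283
  s3: p = 11/109 = 0.1009, -p*log2(p) = 0.3339
  s4: p = 3/109 = 0.0275, -p*log2(p) = 0.1427
  s5: p = 29/109 = 0.2661, -p*log2(p) = 0.5082
H = sum of terms = 1.9791
Rounded to 2 decimals: 1.98

1.98


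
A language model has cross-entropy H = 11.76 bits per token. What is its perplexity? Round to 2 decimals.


Perplexity formula: PP = 2^H
H = 11.76
PP = 2^11.76
Decompose: 2^11.76 = 2^11 * 2^0.76
2^11 = 2048, 2^0.76 ~ 1.6934906
PP ~ 2048 * 1.6934906 = 3468.2687488
Rounded to 2 decimals: 3468.27

3468.27


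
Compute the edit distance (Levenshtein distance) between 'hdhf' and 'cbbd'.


Building DP table for s1='hdhf' (len 4) and s2='cbbd' (len 4):
       c  b  b  d
    0  1  2  3  4
  h 1  1  2  3  4
  d 2  2  2  3  3
  h 3  3  3  3  4
  f 4  4  4  4  4
Edit distance = dp[4][4] = 4

4


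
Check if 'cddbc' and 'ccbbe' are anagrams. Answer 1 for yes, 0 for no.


Sort characters of 'cddbc': 'bccdd'
Sort characters of 'ccbbe': 'bbcce'
Sorted forms differ -> they are NOT anagrams
Result: 0

0


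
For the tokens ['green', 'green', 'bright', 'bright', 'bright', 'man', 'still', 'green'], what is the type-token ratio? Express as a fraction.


Tokens: 8
Unique types: ('bright', 'green', 'man', 'still') = 4
TTR = 4/8
Simplify: divide both by 4 -> 1/2
TTR = 1/2

1/2


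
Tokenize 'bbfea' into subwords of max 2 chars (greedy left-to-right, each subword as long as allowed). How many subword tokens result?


'bbfea' has 5 characters.
Chunking with max size 2:
  Chunk 1: 'bb' (positions 0-1)
  Chunk 2: 'fe' (positions 2-3)
  Chunk 3: 'a' (positions 4-4)
Total chunks: ceil(5 / 2) = 3

3


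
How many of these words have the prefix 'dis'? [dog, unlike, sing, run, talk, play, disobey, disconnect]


Checking each word for prefix 'dis':
  'dog' -> no (count: 0)
  'unlike' -> no (count: 0)
  'sing' -> no (count: 0)
  'run' -> no (count: 0)
  'talk' -> no (count: 0)
  'play' -> no (count: 0)
  'disobey' -> YES, starts with 'dis' (count: 1)
  'disconnect' -> YES, starts with 'dis' (count: 2)
Total with prefix 'dis': 2

2


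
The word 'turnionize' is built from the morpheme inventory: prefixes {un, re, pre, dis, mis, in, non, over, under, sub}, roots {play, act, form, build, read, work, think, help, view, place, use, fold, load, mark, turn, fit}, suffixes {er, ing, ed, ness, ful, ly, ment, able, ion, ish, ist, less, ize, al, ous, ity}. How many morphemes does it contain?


Segmenting 'turnionize' against the inventory:
  'turn' -> root (morpheme 1)
  'ion' -> suffix (morpheme 2)
  'ize' -> suffix (morpheme 3)
Total morphemes: 3

3


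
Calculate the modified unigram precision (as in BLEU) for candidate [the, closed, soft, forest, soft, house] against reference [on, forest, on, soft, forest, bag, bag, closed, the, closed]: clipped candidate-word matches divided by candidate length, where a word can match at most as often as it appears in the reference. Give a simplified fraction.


Reference word counts: {'bag': 2, 'closed': 2, 'forest': 2, 'on': 2, 'soft': 1, 'the': 1}
Checking each candidate word (with clipping):
  'the' -> in reference (ref count 1, used 1/1) -> match (matches: 1)
  'closed' -> in reference (ref count 2, used 1/2) -> match (matches: 2)
  'soft' -> in reference (ref count 1, used 1/1) -> match (matches: 3)
  'forest' -> in reference (ref count 2, used 1/2) -> match (matches: 4)
  'soft' -> ref count 1 already used up (1/1) -> clipped, no match (matches: 4)
  'house' -> not in reference -> no match (matches: 4)
Clipped matches: 4, Candidate length: 6
Precision = 4/6 = 2/3

2/3


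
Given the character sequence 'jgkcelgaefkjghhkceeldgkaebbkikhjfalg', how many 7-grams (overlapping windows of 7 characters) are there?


String 'jgkcelgaefkjghhkceeldgkaebbkikhjfalg' has length L = 36.
Number of overlapping n-grams = L - n + 1
Substituting: 36 - 7 + 1 = 30

30


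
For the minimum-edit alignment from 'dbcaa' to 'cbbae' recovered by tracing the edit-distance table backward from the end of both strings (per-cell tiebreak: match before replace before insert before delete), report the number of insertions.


Edit distance = 3. Backtracking from cell (5, 5) with preference match > replace > insert > delete,
then listing the resulting alignment 'dbcaa' -> 'cbbae' left to right:
  Step 1: replace d->c
  Step 2: keep 'b'
  Step 3: replace c->b
  Step 4: keep 'a'
  Step 5: replace a->e
Total insertions: 0

0


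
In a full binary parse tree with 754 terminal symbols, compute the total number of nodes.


Leaf nodes (terminals): 754
Internal nodes = n - 1 = 754 - 1 = 753
Total = leaves + internal = 754 + 753 = 1507

1507


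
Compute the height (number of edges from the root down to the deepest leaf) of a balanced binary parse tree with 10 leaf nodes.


In a balanced binary tree with n leaves the deepest leaf is ceil(log2(n)) edges below the root.
log2(10) = 3.3219
ceil(3.3219) = 4
height (edges) = 4

4


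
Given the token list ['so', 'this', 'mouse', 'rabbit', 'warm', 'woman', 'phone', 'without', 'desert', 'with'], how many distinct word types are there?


Listing all tokens and tracking unique types:
  Token 1: 'so' -> NEW (unique so far: 1)
  Token 2: 'this' -> NEW (unique so far: 2)
  Token 3: 'mouse' -> NEW (unique so far: 3)
  Token 4: 'rabbit' -> NEW (unique so far: 4)
  Token 5: 'warm' -> NEW (unique so far: 5)
  Token 6: 'woman' -> NEW (unique so far: 6)
  Token 7: 'phone' -> NEW (unique so far: 7)
  Token 8: 'without' -> NEW (unique so far: 8)
  Token 9: 'desert' -> NEW (unique so far: 9)
  Token 10: 'with' -> NEW (unique so far: 10)
Unique types: ('desert', 'mouse', 'phone', 'rabbit', 'so', 'this', 'warm', 'with', 'without', 'woman')
Vocabulary size: 10

10


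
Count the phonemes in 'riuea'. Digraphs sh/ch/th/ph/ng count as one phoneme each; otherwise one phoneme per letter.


Parsing 'riuea' greedily, digraphs first:
  'r' -> consonant phoneme (phonemes so far: 1)
  'i' -> vowel phoneme (phonemes so far: 2)
  'u' -> vowel phoneme (phonemes so far: 3)
  'e' -> vowel phoneme (phonemes so far: 4)
  'a' -> vowel phoneme (phonemes so far: 5)
Total phonemes: 5

5


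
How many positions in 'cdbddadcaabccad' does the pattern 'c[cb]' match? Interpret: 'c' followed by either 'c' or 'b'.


Pattern: c[cb] means 'c' followed by either 'c' or 'b'.
Scanning 'cdbddadcaabccad' position-by-position:
  Pos 0: window 'cd' -> no
  Pos 1: window 'db' -> no
  Pos 2: window 'bd' -> no
  Pos 3: window 'dd' -> no
  Pos 4: window 'da' -> no
  Pos 5: window 'ad' -> no
  Pos 6: window 'dc' -> no
  Pos 7: window 'ca' -> no
  Pos 8: window 'aa' -> no
  Pos 9: window 'ab' -> no
  Pos 10: window 'bc' -> no
  Pos 11: window 'cc' -> MATCH
  Pos 12: window 'ca' -> no
  Pos 13: window 'ad' -> no
  Pos 14: window 'd' -> no
Total matches: 1

1


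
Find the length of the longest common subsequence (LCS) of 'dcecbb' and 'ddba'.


DP table for LCS of 'dcecbb' and 'ddba':
       d  d  b  a
    0  0  0  0  0
  d 0  1  1  1  1
  c 0  1  1  1  1
  e 0  1  1  1  1
  c 0  1  1  1  1
  b 0  1  1  2  2
  b 0  1  1  2  2
LCS: 'db'
LCS length = 2

2


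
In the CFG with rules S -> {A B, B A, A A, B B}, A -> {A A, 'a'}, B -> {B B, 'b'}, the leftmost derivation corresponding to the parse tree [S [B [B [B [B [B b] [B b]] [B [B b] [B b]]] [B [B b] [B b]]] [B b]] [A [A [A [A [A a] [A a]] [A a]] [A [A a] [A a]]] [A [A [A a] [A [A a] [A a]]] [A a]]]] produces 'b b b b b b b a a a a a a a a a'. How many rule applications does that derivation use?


Every bracketed nonterminal node [X ...] in the tree is produced by exactly one rule application.
Reading the tree off as a leftmost derivation:
  Step 1: S  =>  B A   (applied S -> B A)
  Step 2: B A  =>  B B A   (applied B -> B B)
  Step 3: B B A  =>  B B B A   (applied B -> B B)
  Step 4: B B B A  =>  B B B B A   (applied B -> B B)
  Step 5: B B B B A  =>  B B B B B A   (applied B -> B B)
  Step 6: B B B B B A  =>  b B B B B A   (applied B -> b)
  Step 7: b B B B B A  =>  b b B B B A   (applied B -> b)
  Step 8: b b B B B A  =>  b b B B B B A   (applied B -> B B)
  Step 9: b b B B B B A  =>  b b b B B B A   (applied B -> b)
  Step 10: b b b B B B A  =>  b b b b B B A   (applied B -> b)
  Step 11: b b b b B B A  =>  b b b b B B B A   (applied B -> B B)
  Step 12: b b b b B B B A  =>  b b b b b B B A   (applied B -> b)
  Step 13: b b b b b B B A  =>  b b b b b b B A   (applied B -> b)
  Step 14: b b b b b b B A  =>  b b b b b b b A   (applied B -> b)
  Step 15: b b b b b b b A  =>  b b b b b b b A A   (applied A -> A A)
  Step 16: b b b b b b b A A  =>  b b b b b b b A A A   (applied A -> A A)
  Step 17: b b b b b b b A A A  =>  b b b b b b b A A A A   (applied A -> A A)
  Step 18: b b b b b b b A A A A  =>  b b b b b b b A A A A A   (applied A -> A A)
  Step 19: b b b b b b b A A A A A  =>  b b b b b b b a A A A A   (applied A -> a)
  Step 20: b b b b b b b a A A A A  =>  b b b b b b b a a A A A   (applied A -> a)
  Step 21: b b b b b b b a a A A A  =>  b b b b b b b a a a A A   (applied A -> a)
  Step 22: b b b b b b b a a a A A  =>  b b b b b b b a a a A A A   (applied A -> A A)
  Step 23: b b b b b b b a a a A A A  =>  b b b b b b b a a a a A A   (applied A -> a)
  Step 24: b b b b b b b a a a a A A  =>  b b b b b b b a a a a a A   (applied A -> a)
  Step 25: b b b b b b b a a a a a A  =>  b b b b b b b a a a a a A A   (applied A -> A A)
  Step 26: b b b b b b b a a a a a A A  =>  b b b b b b b a a a a a A A A   (applied A -> A A)
  Step 27: b b b b b b b a a a a a A A A  =>  b b b b b b b a a a a a a A A   (applied A -> a)
  Step 28: b b b b b b b a a a a a a A A  =>  b b b b b b b a a a a a a A A A   (applied A -> A A)
  Step 29: b b b b b b b a a a a a a A A A  =>  b b b b b b b a a a a a a a A A   (applied A -> a)
  Step 30: b b b b b b b a a a a a a a A A  =>  b b b b b b b a a a a a a a a A   (applied A -> a)
  Step 31: b b b b b b b a a a a a a a a A  =>  b b b b b b b a a a a a a a a a   (applied A -> a)
Final yield: b b b b b b b a a a a a a a a a
Total rewrite steps: 31

31


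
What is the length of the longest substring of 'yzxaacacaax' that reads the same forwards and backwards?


Scanning 'yzxaacacaax' for palindromic substrings.
Substring at positions 2-10: 'xaacacaax'.
Check: reverse('xaacacaax') = 'xaacacaax' -> palindrome confirmed.
Neighbouring characters ('z' / '-') break symmetry, so it cannot extend further.
No longer palindromic substring exists; longest length = 9

9


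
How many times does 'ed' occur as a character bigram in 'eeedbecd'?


Scanning 'eeedbecd' for bigram 'ed':
  Position 0: 'ee' -> no
  Position 1: 'ee' -> no
  Position 2: 'ed' -> MATCH
  Position 3: 'db' -> no
  Position 4: 'be' -> no
  Position 5: 'ec' -> no
  Position 6: 'cd' -> no
Total matches: 1

1


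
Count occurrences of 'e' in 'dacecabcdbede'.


Scanning 'dacecabcdbede' for 'e':
  Position 3: 'e' -> MATCH (count: 1)
  Position 10: 'e' -> MATCH (count: 2)
  Position 12: 'e' -> MATCH (count: 3)
Total occurrences of 'e': 3

3


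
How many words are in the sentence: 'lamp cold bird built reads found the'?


Counting words by splitting on spaces:
  Word 1: 'lamp'
  Word 2: 'cold'
  Word 3: 'bird'
  Word 4: 'built'
  Word 5: 'reads'
  Word 6: 'found'
  Word 7: 'the'
Total words: 7

7


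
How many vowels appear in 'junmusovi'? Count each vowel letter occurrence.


Scanning each character of 'junmusovi':
  Position 1: 'j' -> consonant (running count: 0)
  Position 2: 'u' -> vowel (running count: 1)
  Position 3: 'n' -> consonant (running count: 1)
  Position 4: 'm' -> consonant (running count: 1)
  Position 5: 'u' -> vowel (running count: 2)
  Position 6: 's' -> consonant (running count: 2)
  Position 7: 'o' -> vowel (running count: 3)
  Position 8: 'v' -> consonant (running count: 3)
  Position 9: 'i' -> vowel (running count: 4)
Total vowels: 4

4


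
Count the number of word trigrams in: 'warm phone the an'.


Word trigrams from [4] words:
  Trigram 1: (warm phone the)
  Trigram 2: (phone the an)
Total word trigrams: 4 - 2 = 2

2


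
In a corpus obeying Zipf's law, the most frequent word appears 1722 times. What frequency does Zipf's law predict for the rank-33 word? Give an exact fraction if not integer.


Zipf's law: freq(rank) = f1 / rank
f1 = 1722, rank = 33
freq = 1722 / 33
GCD(1722, 33) = 3
Simplified: 574/11

574/11


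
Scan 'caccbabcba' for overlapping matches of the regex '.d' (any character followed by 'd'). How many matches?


Pattern: .d means any character followed by 'd'.
Scanning 'caccbabcba' position-by-position:
  Pos 0: window 'ca' -> no
  Pos 1: window 'ac' -> no
  Pos 2: window 'cc' -> no
  Pos 3: window 'cb' -> no
  Pos 4: window 'ba' -> no
  Pos 5: window 'ab' -> no
  Pos 6: window 'bc' -> no
  Pos 7: window 'cb' -> no
  Pos 8: window 'ba' -> no
  Pos 9: window 'a' -> no
Total matches: 0

0


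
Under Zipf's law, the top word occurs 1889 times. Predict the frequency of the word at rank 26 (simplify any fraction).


Zipf's law: freq(rank) = f1 / rank
f1 = 1889, rank = 26
freq = 1889 / 26
GCD(1889, 26) = 1
Simplified: 1889/26

1889/26


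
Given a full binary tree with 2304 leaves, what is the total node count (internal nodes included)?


Leaf nodes (terminals): 2304
Internal nodes = n - 1 = 2304 - 1 = 2303
Total = leaves + internal = 2304 + 2303 = 4607

4607


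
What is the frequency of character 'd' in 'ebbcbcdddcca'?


Scanning 'ebbcbcdddcca' for 'd':
  Position 6: 'd' -> MATCH (count: 1)
  Position 7: 'd' -> MATCH (count: 2)
  Position 8: 'd' -> MATCH (count: 3)
Total occurrences of 'd': 3

3


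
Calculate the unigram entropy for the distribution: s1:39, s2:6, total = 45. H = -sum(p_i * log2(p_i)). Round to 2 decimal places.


Computing entropy H = -sum(p_i * log2(p_i)):
  s1: p = 39/45 = 0.8667, -p*log2(p) = 0.1789
  s2: p = 6/45 = 0.1333, -p*log2(p) = 0.3876
H = sum of terms = 0.5665
Rounded to 2 decimals: 0.57

0.57


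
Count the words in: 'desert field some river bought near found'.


Counting words by splitting on spaces:
  Word 1: 'desert'
  Word 2: 'field'
  Word 3: 'some'
  Word 4: 'river'
  Word 5: 'bought'
  Word 6: 'near'
  Word 7: 'found'
Total words: 7

7


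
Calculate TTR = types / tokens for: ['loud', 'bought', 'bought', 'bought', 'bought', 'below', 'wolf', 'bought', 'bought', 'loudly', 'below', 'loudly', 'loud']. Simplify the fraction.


Tokens: 13
Unique types: ('below', 'bought', 'loud', 'loudly', 'wolf') = 5
TTR = 5/13
Already in lowest terms.

5/13


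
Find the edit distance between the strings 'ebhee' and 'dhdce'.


Building DP table for s1='ebhee' (len 5) and s2='dhdce' (len 5):
       d  h  d  c  e
    0  1  2  3  4  5
  e 1  1  2  3  4  4
  b 2  2  2  3  4  5
  h 3  3  2  3  4  5
  e 4  4  3  3  4  4
  e 5  5  4  4  4  4
Edit distance = dp[5][5] = 4

4


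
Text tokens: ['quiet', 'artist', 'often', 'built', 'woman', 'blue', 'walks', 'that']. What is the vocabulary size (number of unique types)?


Listing all tokens and tracking unique types:
  Token 1: 'quiet' -> NEW (unique so far: 1)
  Token 2: 'artist' -> NEW (unique so far: 2)
  Token 3: 'often' -> NEW (unique so far: 3)
  Token 4: 'built' -> NEW (unique so far: 4)
  Token 5: 'woman' -> NEW (unique so far: 5)
  Token 6: 'blue' -> NEW (unique so far: 6)
  Token 7: 'walks' -> NEW (unique so far: 7)
  Token 8: 'that' -> NEW (unique so far: 8)
Unique types: ('artist', 'blue', 'built', 'often', 'quiet', 'that', 'walks', 'woman')
Vocabulary size: 8

8


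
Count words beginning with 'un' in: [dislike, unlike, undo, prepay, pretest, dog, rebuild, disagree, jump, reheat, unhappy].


Checking each word for prefix 'un':
  'dislike' -> no (count: 0)
  'unlike' -> YES, starts with 'un' (count: 1)
  'undo' -> YES, starts with 'un' (count: 2)
  'prepay' -> no (count: 2)
  'pretest' -> no (count: 2)
  'dog' -> no (count: 2)
  'rebuild' -> no (count: 2)
  'disagree' -> no (count: 2)
  'jump' -> no (count: 2)
  'reheat' -> no (count: 2)
  'unhappy' -> YES, starts with 'un' (count: 3)
Total with prefix 'un': 3

3


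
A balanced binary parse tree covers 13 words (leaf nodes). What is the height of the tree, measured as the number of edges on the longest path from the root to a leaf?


In a balanced binary tree with n leaves the deepest leaf is ceil(log2(n)) edges below the root.
log2(13) = 3.7004
ceil(3.7004) = 4
height (edges) = 4

4


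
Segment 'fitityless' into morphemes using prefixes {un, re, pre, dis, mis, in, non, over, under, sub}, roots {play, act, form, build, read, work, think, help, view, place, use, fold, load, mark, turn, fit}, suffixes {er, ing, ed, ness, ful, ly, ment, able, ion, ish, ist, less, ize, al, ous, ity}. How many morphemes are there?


Segmenting 'fitityless' against the inventory:
  'fit' -> root (morpheme 1)
  'ity' -> suffix (morpheme 2)
  'less' -> suffix (morpheme 3)
Total morphemes: 3

3


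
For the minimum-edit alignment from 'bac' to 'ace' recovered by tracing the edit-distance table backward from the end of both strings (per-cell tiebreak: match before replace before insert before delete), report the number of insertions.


Edit distance = 2. Backtracking from cell (3, 3) with preference match > replace > insert > delete,
then listing the resulting alignment 'bac' -> 'ace' left to right:
  Step 1: delete 'b'
  Step 2: keep 'a'
  Step 3: keep 'c'
  Step 4: insert 'e' [insertion #1]
Total insertions: 1

1


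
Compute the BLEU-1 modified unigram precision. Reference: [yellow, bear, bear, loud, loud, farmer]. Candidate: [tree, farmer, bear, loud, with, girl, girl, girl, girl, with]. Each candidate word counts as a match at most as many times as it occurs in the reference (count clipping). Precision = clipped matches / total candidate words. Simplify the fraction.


Reference word counts: {'bear': 2, 'farmer': 1, 'loud': 2, 'yellow': 1}
Checking each candidate word (with clipping):
  'tree' -> not in reference -> no match (matches: 0)
  'farmer' -> in reference (ref count 1, used 1/1) -> match (matches: 1)
  'bear' -> in reference (ref count 2, used 1/2) -> match (matches: 2)
  'loud' -> in reference (ref count 2, used 1/2) -> match (matches: 3)
  'with' -> not in reference -> no match (matches: 3)
  'girl' -> not in reference -> no match (matches: 3)
  'girl' -> not in reference -> no match (matches: 3)
  'girl' -> not in reference -> no match (matches: 3)
  'girl' -> not in reference -> no match (matches: 3)
  'with' -> not in reference -> no match (matches: 3)
Clipped matches: 3, Candidate length: 10
Precision = 3/10

3/10


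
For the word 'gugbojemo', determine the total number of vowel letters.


Scanning each character of 'gugbojemo':
  Position 1: 'g' -> consonant (running count: 0)
  Position 2: 'u' -> vowel (running count: 1)
  Position 3: 'g' -> consonant (running count: 1)
  Position 4: 'b' -> consonant (running count: 1)
  Position 5: 'o' -> vowel (running count: 2)
  Position 6: 'j' -> consonant (running count: 2)
  Position 7: 'e' -> vowel (running count: 3)
  Position 8: 'm' -> consonant (running count: 3)
  Position 9: 'o' -> vowel (running count: 4)
Total vowels: 4

4
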